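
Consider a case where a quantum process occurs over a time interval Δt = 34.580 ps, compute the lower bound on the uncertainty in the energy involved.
9.517 μeV

Using the energy-time uncertainty principle:
ΔEΔt ≥ ℏ/2

The minimum uncertainty in energy is:
ΔE_min = ℏ/(2Δt)
ΔE_min = (1.055e-34 J·s) / (2 × 3.458e-11 s)
ΔE_min = 1.525e-24 J = 9.517 μeV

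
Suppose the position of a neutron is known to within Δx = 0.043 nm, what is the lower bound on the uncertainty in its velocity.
732.119 m/s

Using the Heisenberg uncertainty principle and Δp = mΔv:
ΔxΔp ≥ ℏ/2
Δx(mΔv) ≥ ℏ/2

The minimum uncertainty in velocity is:
Δv_min = ℏ/(2mΔx)
Δv_min = (1.055e-34 J·s) / (2 × 1.675e-27 kg × 4.300e-11 m)
Δv_min = 7.321e+02 m/s = 732.119 m/s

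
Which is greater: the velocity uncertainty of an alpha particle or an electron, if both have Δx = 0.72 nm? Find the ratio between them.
The electron has the larger minimum velocity uncertainty, by a ratio of 7294.3.

For both particles, Δp_min = ℏ/(2Δx) = 7.323e-26 kg·m/s (same for both).

The velocity uncertainty is Δv = Δp/m:
- alpha particle: Δv = 7.323e-26 / 6.645e-27 = 1.102e+01 m/s = 11.022 m/s
- electron: Δv = 7.323e-26 / 9.109e-31 = 8.039e+04 m/s = 80.394 km/s

Ratio: 8.039e+04 / 1.102e+01 = 7294.3

The lighter particle has larger velocity uncertainty because Δv ∝ 1/m.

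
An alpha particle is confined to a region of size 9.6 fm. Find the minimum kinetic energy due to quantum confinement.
14.169 keV

Using the uncertainty principle:

1. Position uncertainty: Δx ≈ 9.600e-15 m
2. Minimum momentum uncertainty: Δp = ℏ/(2Δx) = 5.493e-21 kg·m/s
3. Minimum kinetic energy:
   KE = (Δp)²/(2m) = (5.493e-21)²/(2 × 6.645e-27 kg)
   KE = 2.270e-15 J = 14.169 keV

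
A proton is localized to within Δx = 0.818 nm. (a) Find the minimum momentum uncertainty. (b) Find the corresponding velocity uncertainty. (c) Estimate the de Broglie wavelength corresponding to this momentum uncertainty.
(a) Δp_min = 6.446 × 10^-26 kg·m/s
(b) Δv_min = 38.539 m/s
(c) λ_dB = 10.279 nm

Step-by-step:

(a) From the uncertainty principle:
Δp_min = ℏ/(2Δx) = (1.055e-34 J·s)/(2 × 8.180e-10 m) = 6.446e-26 kg·m/s

(b) The velocity uncertainty:
Δv = Δp/m = (6.446e-26 kg·m/s)/(1.673e-27 kg) = 3.854e+01 m/s = 38.539 m/s

(c) The de Broglie wavelength for this momentum:
λ = h/p = (6.626e-34 J·s)/(6.446e-26 kg·m/s) = 1.028e-08 m = 10.279 nm

Note: The de Broglie wavelength is comparable to the localization size, as expected from wave-particle duality.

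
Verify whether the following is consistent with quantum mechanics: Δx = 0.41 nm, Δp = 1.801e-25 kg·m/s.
Yes, it satisfies the uncertainty principle.

Calculate the product ΔxΔp:
ΔxΔp = (4.100e-10 m) × (1.801e-25 kg·m/s)
ΔxΔp = 7.384e-35 J·s

Compare to the minimum allowed value ℏ/2:
ℏ/2 = 5.273e-35 J·s

Since ΔxΔp = 7.384e-35 J·s ≥ 5.273e-35 J·s = ℏ/2,
the measurement satisfies the uncertainty principle.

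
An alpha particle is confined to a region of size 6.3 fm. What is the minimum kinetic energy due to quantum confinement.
32.900 keV

Using the uncertainty principle:

1. Position uncertainty: Δx ≈ 6.300e-15 m
2. Minimum momentum uncertainty: Δp = ℏ/(2Δx) = 8.370e-21 kg·m/s
3. Minimum kinetic energy:
   KE = (Δp)²/(2m) = (8.370e-21)²/(2 × 6.645e-27 kg)
   KE = 5.271e-15 J = 32.900 keV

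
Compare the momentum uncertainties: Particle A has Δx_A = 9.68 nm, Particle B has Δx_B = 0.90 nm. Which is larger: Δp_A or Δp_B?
Particle B has the larger minimum momentum uncertainty, by a factor of 10.76.

For each particle, the minimum momentum uncertainty is Δp_min = ℏ/(2Δx):

Particle A: Δp_A = ℏ/(2×9.680e-09 m) = 5.447e-27 kg·m/s
Particle B: Δp_B = ℏ/(2×9.000e-10 m) = 5.859e-26 kg·m/s

Ratio: Δp_B/Δp_A = 10.76

Since Δp_min ∝ 1/Δx, the particle with smaller position uncertainty (B) has larger momentum uncertainty.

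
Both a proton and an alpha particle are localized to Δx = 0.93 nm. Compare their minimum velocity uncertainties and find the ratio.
The proton has the larger minimum velocity uncertainty, by a ratio of 4.0.

For both particles, Δp_min = ℏ/(2Δx) = 5.670e-26 kg·m/s (same for both).

The velocity uncertainty is Δv = Δp/m:
- proton: Δv = 5.670e-26 / 1.673e-27 = 3.390e+01 m/s = 33.897 m/s
- alpha particle: Δv = 5.670e-26 / 6.645e-27 = 8.533e+00 m/s = 8.533 m/s

Ratio: 3.390e+01 / 8.533e+00 = 4.0

The lighter particle has larger velocity uncertainty because Δv ∝ 1/m.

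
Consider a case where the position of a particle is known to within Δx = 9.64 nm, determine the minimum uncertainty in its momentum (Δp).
5.470 × 10^-27 kg·m/s

Using the Heisenberg uncertainty principle:
ΔxΔp ≥ ℏ/2

The minimum uncertainty in momentum is:
Δp_min = ℏ/(2Δx)
Δp_min = (1.055e-34 J·s) / (2 × 9.640e-09 m)
Δp_min = 5.470e-27 kg·m/s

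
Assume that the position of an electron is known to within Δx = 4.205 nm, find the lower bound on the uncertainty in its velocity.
13.765 km/s

Using the Heisenberg uncertainty principle and Δp = mΔv:
ΔxΔp ≥ ℏ/2
Δx(mΔv) ≥ ℏ/2

The minimum uncertainty in velocity is:
Δv_min = ℏ/(2mΔx)
Δv_min = (1.055e-34 J·s) / (2 × 9.109e-31 kg × 4.205e-09 m)
Δv_min = 1.377e+04 m/s = 13.765 km/s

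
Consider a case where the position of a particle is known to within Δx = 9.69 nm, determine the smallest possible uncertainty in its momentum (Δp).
5.442 × 10^-27 kg·m/s

Using the Heisenberg uncertainty principle:
ΔxΔp ≥ ℏ/2

The minimum uncertainty in momentum is:
Δp_min = ℏ/(2Δx)
Δp_min = (1.055e-34 J·s) / (2 × 9.690e-09 m)
Δp_min = 5.442e-27 kg·m/s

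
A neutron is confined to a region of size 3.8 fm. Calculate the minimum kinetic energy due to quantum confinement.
358.747 keV

Using the uncertainty principle:

1. Position uncertainty: Δx ≈ 3.800e-15 m
2. Minimum momentum uncertainty: Δp = ℏ/(2Δx) = 1.388e-20 kg·m/s
3. Minimum kinetic energy:
   KE = (Δp)²/(2m) = (1.388e-20)²/(2 × 1.675e-27 kg)
   KE = 5.748e-14 J = 358.747 keV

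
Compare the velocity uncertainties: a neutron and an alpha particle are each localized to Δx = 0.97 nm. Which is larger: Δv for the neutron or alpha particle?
The neutron has the larger minimum velocity uncertainty, by a ratio of 4.0.

For both particles, Δp_min = ℏ/(2Δx) = 5.436e-26 kg·m/s (same for both).

The velocity uncertainty is Δv = Δp/m:
- neutron: Δv = 5.436e-26 / 1.675e-27 = 3.245e+01 m/s = 32.455 m/s
- alpha particle: Δv = 5.436e-26 / 6.645e-27 = 8.181e+00 m/s = 8.181 m/s

Ratio: 3.245e+01 / 8.181e+00 = 4.0

The lighter particle has larger velocity uncertainty because Δv ∝ 1/m.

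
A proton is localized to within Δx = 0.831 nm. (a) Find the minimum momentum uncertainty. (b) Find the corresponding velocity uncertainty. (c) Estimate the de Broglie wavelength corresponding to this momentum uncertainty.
(a) Δp_min = 6.345 × 10^-26 kg·m/s
(b) Δv_min = 37.936 m/s
(c) λ_dB = 10.443 nm

Step-by-step:

(a) From the uncertainty principle:
Δp_min = ℏ/(2Δx) = (1.055e-34 J·s)/(2 × 8.310e-10 m) = 6.345e-26 kg·m/s

(b) The velocity uncertainty:
Δv = Δp/m = (6.345e-26 kg·m/s)/(1.673e-27 kg) = 3.794e+01 m/s = 37.936 m/s

(c) The de Broglie wavelength for this momentum:
λ = h/p = (6.626e-34 J·s)/(6.345e-26 kg·m/s) = 1.044e-08 m = 10.443 nm

Note: The de Broglie wavelength is comparable to the localization size, as expected from wave-particle duality.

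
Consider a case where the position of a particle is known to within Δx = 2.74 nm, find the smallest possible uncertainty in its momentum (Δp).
1.924 × 10^-26 kg·m/s

Using the Heisenberg uncertainty principle:
ΔxΔp ≥ ℏ/2

The minimum uncertainty in momentum is:
Δp_min = ℏ/(2Δx)
Δp_min = (1.055e-34 J·s) / (2 × 2.740e-09 m)
Δp_min = 1.924e-26 kg·m/s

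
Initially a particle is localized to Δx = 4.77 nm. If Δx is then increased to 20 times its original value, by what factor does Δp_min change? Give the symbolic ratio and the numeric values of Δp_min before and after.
Original Δp_min = 1.105 × 10^-26 kg·m/s; new Δp'_min = 5.527 × 10^-28 kg·m/s; ratio Δp'_min/Δp_min = 1/20.

From the uncertainty principle ΔxΔp ≥ ℏ/2, the minimum momentum uncertainty is Δp_min = ℏ/(2Δx).

Original (Δx = 4.77 nm = 4.770e-09 m):
Δp_min = (1.055e-34 J·s)/(2 × 4.770e-09 m) = 1.105e-26 kg·m/s

When Δx → 20Δx:
Δp'_min = ℏ/(2 × 20Δx) = (1/20) × ℏ/(2Δx) = (1/20) × Δp_min
Δp'_min = 1/20 × 1.105e-26 kg·m/s = 5.527e-28 kg·m/s

Since Δp_min ∝ 1/Δx, when Δx is increased to 20 times its original value, Δp_min decreases to 1/20 of its original value.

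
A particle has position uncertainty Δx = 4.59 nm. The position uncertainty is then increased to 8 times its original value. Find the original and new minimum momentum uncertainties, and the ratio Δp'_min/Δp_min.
Original Δp_min = 1.149 × 10^-26 kg·m/s; new Δp'_min = 1.436 × 10^-27 kg·m/s; ratio Δp'_min/Δp_min = 1/8.

From the uncertainty principle ΔxΔp ≥ ℏ/2, the minimum momentum uncertainty is Δp_min = ℏ/(2Δx).

Original (Δx = 4.59 nm = 4.590e-09 m):
Δp_min = (1.055e-34 J·s)/(2 × 4.590e-09 m) = 1.149e-26 kg·m/s

When Δx → 8Δx:
Δp'_min = ℏ/(2 × 8Δx) = (1/8) × ℏ/(2Δx) = (1/8) × Δp_min
Δp'_min = 1/8 × 1.149e-26 kg·m/s = 1.436e-27 kg·m/s

Since Δp_min ∝ 1/Δx, when Δx is increased to 8 times its original value, Δp_min decreases to 1/8 of its original value.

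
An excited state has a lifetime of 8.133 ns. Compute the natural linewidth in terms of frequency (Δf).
9.785 MHz

Using the energy-time uncertainty principle and E = hf:
ΔEΔt ≥ ℏ/2
hΔf·Δt ≥ ℏ/2

The minimum frequency uncertainty is:
Δf = ℏ/(2hτ) = 1/(4πτ)
Δf = 1/(4π × 8.133e-09 s)
Δf = 9.785e+06 Hz = 9.785 MHz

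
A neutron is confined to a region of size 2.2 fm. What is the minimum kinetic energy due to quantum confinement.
1.070 MeV

Using the uncertainty principle:

1. Position uncertainty: Δx ≈ 2.200e-15 m
2. Minimum momentum uncertainty: Δp = ℏ/(2Δx) = 2.397e-20 kg·m/s
3. Minimum kinetic energy:
   KE = (Δp)²/(2m) = (2.397e-20)²/(2 × 1.675e-27 kg)
   KE = 1.715e-13 J = 1.070 MeV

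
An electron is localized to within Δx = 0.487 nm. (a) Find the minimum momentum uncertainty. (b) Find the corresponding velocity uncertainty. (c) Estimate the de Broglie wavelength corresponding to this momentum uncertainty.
(a) Δp_min = 1.083 × 10^-25 kg·m/s
(b) Δv_min = 118.858 km/s
(c) λ_dB = 6.120 nm

Step-by-step:

(a) From the uncertainty principle:
Δp_min = ℏ/(2Δx) = (1.055e-34 J·s)/(2 × 4.870e-10 m) = 1.083e-25 kg·m/s

(b) The velocity uncertainty:
Δv = Δp/m = (1.083e-25 kg·m/s)/(9.109e-31 kg) = 1.189e+05 m/s = 118.858 km/s

(c) The de Broglie wavelength for this momentum:
λ = h/p = (6.626e-34 J·s)/(1.083e-25 kg·m/s) = 6.120e-09 m = 6.120 nm

Note: The de Broglie wavelength is comparable to the localization size, as expected from wave-particle duality.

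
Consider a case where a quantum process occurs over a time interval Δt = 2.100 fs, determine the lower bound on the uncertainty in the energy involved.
156.717 meV

Using the energy-time uncertainty principle:
ΔEΔt ≥ ℏ/2

The minimum uncertainty in energy is:
ΔE_min = ℏ/(2Δt)
ΔE_min = (1.055e-34 J·s) / (2 × 2.100e-15 s)
ΔE_min = 2.511e-20 J = 156.717 meV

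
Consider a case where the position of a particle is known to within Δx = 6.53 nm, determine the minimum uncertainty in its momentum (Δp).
8.075 × 10^-27 kg·m/s

Using the Heisenberg uncertainty principle:
ΔxΔp ≥ ℏ/2

The minimum uncertainty in momentum is:
Δp_min = ℏ/(2Δx)
Δp_min = (1.055e-34 J·s) / (2 × 6.530e-09 m)
Δp_min = 8.075e-27 kg·m/s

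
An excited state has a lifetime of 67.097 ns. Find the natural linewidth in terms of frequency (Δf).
1.186 MHz

Using the energy-time uncertainty principle and E = hf:
ΔEΔt ≥ ℏ/2
hΔf·Δt ≥ ℏ/2

The minimum frequency uncertainty is:
Δf = ℏ/(2hτ) = 1/(4πτ)
Δf = 1/(4π × 6.710e-08 s)
Δf = 1.186e+06 Hz = 1.186 MHz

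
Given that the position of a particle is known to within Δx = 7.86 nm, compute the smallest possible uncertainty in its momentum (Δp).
6.708 × 10^-27 kg·m/s

Using the Heisenberg uncertainty principle:
ΔxΔp ≥ ℏ/2

The minimum uncertainty in momentum is:
Δp_min = ℏ/(2Δx)
Δp_min = (1.055e-34 J·s) / (2 × 7.860e-09 m)
Δp_min = 6.708e-27 kg·m/s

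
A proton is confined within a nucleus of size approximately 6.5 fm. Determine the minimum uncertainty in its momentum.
8.112 × 10^-21 kg·m/s

Using the Heisenberg uncertainty principle:
ΔxΔp ≥ ℏ/2

With Δx ≈ L = 6.500e-15 m (the confinement size):
Δp_min = ℏ/(2Δx)
Δp_min = (1.055e-34 J·s) / (2 × 6.500e-15 m)
Δp_min = 8.112e-21 kg·m/s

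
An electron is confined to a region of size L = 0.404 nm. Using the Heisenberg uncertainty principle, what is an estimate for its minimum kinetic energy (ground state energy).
58.358 meV

Using the uncertainty principle to estimate ground state energy:

1. The position uncertainty is approximately the confinement size:
   Δx ≈ L = 4.040e-10 m

2. From ΔxΔp ≥ ℏ/2, the minimum momentum uncertainty is:
   Δp ≈ ℏ/(2L) = 1.305e-25 kg·m/s

3. The kinetic energy is approximately:
   KE ≈ (Δp)²/(2m) = (1.305e-25)²/(2 × 9.109e-31 kg)
   KE ≈ 9.350e-21 J = 58.358 meV

This is an order-of-magnitude estimate of the ground state energy.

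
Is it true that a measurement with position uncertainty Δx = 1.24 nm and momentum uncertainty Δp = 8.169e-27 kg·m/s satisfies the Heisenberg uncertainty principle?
No, it violates the uncertainty principle (impossible measurement).

Calculate the product ΔxΔp:
ΔxΔp = (1.240e-09 m) × (8.169e-27 kg·m/s)
ΔxΔp = 1.013e-35 J·s

Compare to the minimum allowed value ℏ/2:
ℏ/2 = 5.273e-35 J·s

Since ΔxΔp = 1.013e-35 J·s < 5.273e-35 J·s = ℏ/2,
the measurement violates the uncertainty principle.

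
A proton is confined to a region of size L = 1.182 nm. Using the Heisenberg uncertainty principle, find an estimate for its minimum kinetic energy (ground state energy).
3.713 μeV

Using the uncertainty principle to estimate ground state energy:

1. The position uncertainty is approximately the confinement size:
   Δx ≈ L = 1.182e-09 m

2. From ΔxΔp ≥ ℏ/2, the minimum momentum uncertainty is:
   Δp ≈ ℏ/(2L) = 4.461e-26 kg·m/s

3. The kinetic energy is approximately:
   KE ≈ (Δp)²/(2m) = (4.461e-26)²/(2 × 1.673e-27 kg)
   KE ≈ 5.949e-25 J = 3.713 μeV

This is an order-of-magnitude estimate of the ground state energy.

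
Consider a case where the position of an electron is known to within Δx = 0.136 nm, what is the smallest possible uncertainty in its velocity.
425.616 km/s

Using the Heisenberg uncertainty principle and Δp = mΔv:
ΔxΔp ≥ ℏ/2
Δx(mΔv) ≥ ℏ/2

The minimum uncertainty in velocity is:
Δv_min = ℏ/(2mΔx)
Δv_min = (1.055e-34 J·s) / (2 × 9.109e-31 kg × 1.360e-10 m)
Δv_min = 4.256e+05 m/s = 425.616 km/s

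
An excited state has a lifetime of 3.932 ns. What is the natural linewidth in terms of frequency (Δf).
20.238 MHz

Using the energy-time uncertainty principle and E = hf:
ΔEΔt ≥ ℏ/2
hΔf·Δt ≥ ℏ/2

The minimum frequency uncertainty is:
Δf = ℏ/(2hτ) = 1/(4πτ)
Δf = 1/(4π × 3.932e-09 s)
Δf = 2.024e+07 Hz = 20.238 MHz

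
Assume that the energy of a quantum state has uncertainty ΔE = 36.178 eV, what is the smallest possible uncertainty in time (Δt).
9.097 as

Using the energy-time uncertainty principle:
ΔEΔt ≥ ℏ/2

The minimum uncertainty in time is:
Δt_min = ℏ/(2ΔE)
Δt_min = (1.055e-34 J·s) / (2 × 5.796e-18 J)
Δt_min = 9.097e-18 s = 9.097 as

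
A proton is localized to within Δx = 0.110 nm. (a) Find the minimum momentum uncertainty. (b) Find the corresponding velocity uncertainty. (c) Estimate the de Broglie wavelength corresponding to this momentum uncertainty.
(a) Δp_min = 4.794 × 10^-25 kg·m/s
(b) Δv_min = 286.586 m/s
(c) λ_dB = 1.382 nm

Step-by-step:

(a) From the uncertainty principle:
Δp_min = ℏ/(2Δx) = (1.055e-34 J·s)/(2 × 1.100e-10 m) = 4.794e-25 kg·m/s

(b) The velocity uncertainty:
Δv = Δp/m = (4.794e-25 kg·m/s)/(1.673e-27 kg) = 2.866e+02 m/s = 286.586 m/s

(c) The de Broglie wavelength for this momentum:
λ = h/p = (6.626e-34 J·s)/(4.794e-25 kg·m/s) = 1.382e-09 m = 1.382 nm

Note: The de Broglie wavelength is comparable to the localization size, as expected from wave-particle duality.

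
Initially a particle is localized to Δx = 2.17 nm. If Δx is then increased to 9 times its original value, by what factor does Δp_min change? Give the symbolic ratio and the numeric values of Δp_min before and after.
Original Δp_min = 2.430 × 10^-26 kg·m/s; new Δp'_min = 2.700 × 10^-27 kg·m/s; ratio Δp'_min/Δp_min = 1/9.

From the uncertainty principle ΔxΔp ≥ ℏ/2, the minimum momentum uncertainty is Δp_min = ℏ/(2Δx).

Original (Δx = 2.17 nm = 2.170e-09 m):
Δp_min = (1.055e-34 J·s)/(2 × 2.170e-09 m) = 2.430e-26 kg·m/s

When Δx → 9Δx:
Δp'_min = ℏ/(2 × 9Δx) = (1/9) × ℏ/(2Δx) = (1/9) × Δp_min
Δp'_min = 1/9 × 2.430e-26 kg·m/s = 2.700e-27 kg·m/s

Since Δp_min ∝ 1/Δx, when Δx is increased to 9 times its original value, Δp_min decreases to 1/9 of its original value.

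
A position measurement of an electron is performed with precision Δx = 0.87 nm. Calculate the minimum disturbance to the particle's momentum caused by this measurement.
6.061 × 10^-26 kg·m/s

The uncertainty principle implies that measuring position disturbs momentum:
ΔxΔp ≥ ℏ/2

When we measure position with precision Δx, we necessarily introduce a momentum uncertainty:
Δp ≥ ℏ/(2Δx)
Δp_min = (1.055e-34 J·s) / (2 × 8.700e-10 m)
Δp_min = 6.061e-26 kg·m/s

The more precisely we measure position, the greater the momentum disturbance.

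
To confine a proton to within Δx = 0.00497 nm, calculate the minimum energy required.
210.011 meV

Localizing a particle requires giving it sufficient momentum uncertainty:

1. From uncertainty principle: Δp ≥ ℏ/(2Δx)
   Δp_min = (1.055e-34 J·s) / (2 × 4.970e-12 m)
   Δp_min = 1.061e-23 kg·m/s

2. This momentum uncertainty corresponds to kinetic energy:
   KE ≈ (Δp)²/(2m) = (1.061e-23)²/(2 × 1.673e-27 kg)
   KE = 3.365e-20 J = 210.011 meV

Tighter localization requires more energy.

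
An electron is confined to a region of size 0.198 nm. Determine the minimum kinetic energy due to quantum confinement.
242.959 meV

Using the uncertainty principle:

1. Position uncertainty: Δx ≈ 1.980e-10 m
2. Minimum momentum uncertainty: Δp = ℏ/(2Δx) = 2.663e-25 kg·m/s
3. Minimum kinetic energy:
   KE = (Δp)²/(2m) = (2.663e-25)²/(2 × 9.109e-31 kg)
   KE = 3.893e-20 J = 242.959 meV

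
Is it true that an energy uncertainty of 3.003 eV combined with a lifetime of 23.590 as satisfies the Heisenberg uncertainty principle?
No, it violates the uncertainty relation.

Calculate the product ΔEΔt:
ΔE = 3.003 eV = 4.811e-19 J
ΔEΔt = (4.811e-19 J) × (2.359e-17 s)
ΔEΔt = 1.135e-35 J·s

Compare to the minimum allowed value ℏ/2:
ℏ/2 = 5.273e-35 J·s

Since ΔEΔt = 1.135e-35 J·s < 5.273e-35 J·s = ℏ/2,
this violates the uncertainty relation.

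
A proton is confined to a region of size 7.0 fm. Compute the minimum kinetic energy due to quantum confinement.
105.866 keV

Using the uncertainty principle:

1. Position uncertainty: Δx ≈ 7.000e-15 m
2. Minimum momentum uncertainty: Δp = ℏ/(2Δx) = 7.533e-21 kg·m/s
3. Minimum kinetic energy:
   KE = (Δp)²/(2m) = (7.533e-21)²/(2 × 1.673e-27 kg)
   KE = 1.696e-14 J = 105.866 keV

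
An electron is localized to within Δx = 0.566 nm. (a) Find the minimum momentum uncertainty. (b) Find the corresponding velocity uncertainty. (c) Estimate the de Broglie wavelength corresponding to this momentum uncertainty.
(a) Δp_min = 9.316 × 10^-26 kg·m/s
(b) Δv_min = 102.268 km/s
(c) λ_dB = 7.113 nm

Step-by-step:

(a) From the uncertainty principle:
Δp_min = ℏ/(2Δx) = (1.055e-34 J·s)/(2 × 5.660e-10 m) = 9.316e-26 kg·m/s

(b) The velocity uncertainty:
Δv = Δp/m = (9.316e-26 kg·m/s)/(9.109e-31 kg) = 1.023e+05 m/s = 102.268 km/s

(c) The de Broglie wavelength for this momentum:
λ = h/p = (6.626e-34 J·s)/(9.316e-26 kg·m/s) = 7.113e-09 m = 7.113 nm

Note: The de Broglie wavelength is comparable to the localization size, as expected from wave-particle duality.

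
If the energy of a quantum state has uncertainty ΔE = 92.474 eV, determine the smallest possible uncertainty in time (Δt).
3.559 as

Using the energy-time uncertainty principle:
ΔEΔt ≥ ℏ/2

The minimum uncertainty in time is:
Δt_min = ℏ/(2ΔE)
Δt_min = (1.055e-34 J·s) / (2 × 1.482e-17 J)
Δt_min = 3.559e-18 s = 3.559 as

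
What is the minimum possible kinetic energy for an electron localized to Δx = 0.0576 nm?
2.871 eV

Localizing a particle requires giving it sufficient momentum uncertainty:

1. From uncertainty principle: Δp ≥ ℏ/(2Δx)
   Δp_min = (1.055e-34 J·s) / (2 × 5.760e-11 m)
   Δp_min = 9.154e-25 kg·m/s

2. This momentum uncertainty corresponds to kinetic energy:
   KE ≈ (Δp)²/(2m) = (9.154e-25)²/(2 × 9.109e-31 kg)
   KE = 4.600e-19 J = 2.871 eV

Tighter localization requires more energy.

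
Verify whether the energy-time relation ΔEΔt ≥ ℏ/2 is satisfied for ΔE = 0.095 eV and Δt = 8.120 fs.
Yes, it satisfies the uncertainty relation.

Calculate the product ΔEΔt:
ΔE = 0.095 eV = 1.522e-20 J
ΔEΔt = (1.522e-20 J) × (8.120e-15 s)
ΔEΔt = 1.236e-34 J·s

Compare to the minimum allowed value ℏ/2:
ℏ/2 = 5.273e-35 J·s

Since ΔEΔt = 1.236e-34 J·s ≥ 5.273e-35 J·s = ℏ/2,
this satisfies the uncertainty relation.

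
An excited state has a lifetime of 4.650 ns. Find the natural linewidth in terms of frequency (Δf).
17.113 MHz

Using the energy-time uncertainty principle and E = hf:
ΔEΔt ≥ ℏ/2
hΔf·Δt ≥ ℏ/2

The minimum frequency uncertainty is:
Δf = ℏ/(2hτ) = 1/(4πτ)
Δf = 1/(4π × 4.650e-09 s)
Δf = 1.711e+07 Hz = 17.113 MHz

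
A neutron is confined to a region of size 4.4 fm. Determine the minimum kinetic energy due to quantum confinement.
267.578 keV

Using the uncertainty principle:

1. Position uncertainty: Δx ≈ 4.400e-15 m
2. Minimum momentum uncertainty: Δp = ℏ/(2Δx) = 1.198e-20 kg·m/s
3. Minimum kinetic energy:
   KE = (Δp)²/(2m) = (1.198e-20)²/(2 × 1.675e-27 kg)
   KE = 4.287e-14 J = 267.578 keV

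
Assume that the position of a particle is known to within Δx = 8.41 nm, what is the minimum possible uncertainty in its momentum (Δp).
6.270 × 10^-27 kg·m/s

Using the Heisenberg uncertainty principle:
ΔxΔp ≥ ℏ/2

The minimum uncertainty in momentum is:
Δp_min = ℏ/(2Δx)
Δp_min = (1.055e-34 J·s) / (2 × 8.410e-09 m)
Δp_min = 6.270e-27 kg·m/s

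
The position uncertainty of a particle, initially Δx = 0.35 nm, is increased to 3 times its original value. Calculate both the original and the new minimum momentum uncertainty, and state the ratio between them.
Original Δp_min = 1.507 × 10^-25 kg·m/s; new Δp'_min = 5.022 × 10^-26 kg·m/s; ratio Δp'_min/Δp_min = 1/3.

From the uncertainty principle ΔxΔp ≥ ℏ/2, the minimum momentum uncertainty is Δp_min = ℏ/(2Δx).

Original (Δx = 0.35 nm = 3.500e-10 m):
Δp_min = (1.055e-34 J·s)/(2 × 3.500e-10 m) = 1.507e-25 kg·m/s

When Δx → 3Δx:
Δp'_min = ℏ/(2 × 3Δx) = (1/3) × ℏ/(2Δx) = (1/3) × Δp_min
Δp'_min = 1/3 × 1.507e-25 kg·m/s = 5.022e-26 kg·m/s

Since Δp_min ∝ 1/Δx, when Δx is increased to 3 times its original value, Δp_min decreases to 1/3 of its original value.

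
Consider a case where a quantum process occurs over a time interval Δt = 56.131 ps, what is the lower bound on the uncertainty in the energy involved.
5.863 μeV

Using the energy-time uncertainty principle:
ΔEΔt ≥ ℏ/2

The minimum uncertainty in energy is:
ΔE_min = ℏ/(2Δt)
ΔE_min = (1.055e-34 J·s) / (2 × 5.613e-11 s)
ΔE_min = 9.394e-25 J = 5.863 μeV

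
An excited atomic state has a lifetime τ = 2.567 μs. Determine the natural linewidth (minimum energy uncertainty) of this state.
128.206 peV

Using the energy-time uncertainty principle:
ΔEΔt ≥ ℏ/2

The lifetime τ represents the time uncertainty Δt.
The natural linewidth (minimum energy uncertainty) is:

ΔE = ℏ/(2τ)
ΔE = (1.055e-34 J·s) / (2 × 2.567e-06 s)
ΔE = 2.054e-29 J = 128.206 peV

This natural linewidth limits the precision of spectroscopic measurements.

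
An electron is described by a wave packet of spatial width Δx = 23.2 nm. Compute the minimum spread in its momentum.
2.273 × 10^-27 kg·m/s

For a wave packet, the spatial width Δx and momentum spread Δp are related by the uncertainty principle:
ΔxΔp ≥ ℏ/2

The minimum momentum spread is:
Δp_min = ℏ/(2Δx)
Δp_min = (1.055e-34 J·s) / (2 × 2.320e-08 m)
Δp_min = 2.273e-27 kg·m/s

A wave packet cannot have both a well-defined position and well-defined momentum.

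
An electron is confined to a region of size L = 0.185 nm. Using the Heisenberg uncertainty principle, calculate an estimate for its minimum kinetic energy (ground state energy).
278.304 meV

Using the uncertainty principle to estimate ground state energy:

1. The position uncertainty is approximately the confinement size:
   Δx ≈ L = 1.850e-10 m

2. From ΔxΔp ≥ ℏ/2, the minimum momentum uncertainty is:
   Δp ≈ ℏ/(2L) = 2.850e-25 kg·m/s

3. The kinetic energy is approximately:
   KE ≈ (Δp)²/(2m) = (2.850e-25)²/(2 × 9.109e-31 kg)
   KE ≈ 4.459e-20 J = 278.304 meV

This is an order-of-magnitude estimate of the ground state energy.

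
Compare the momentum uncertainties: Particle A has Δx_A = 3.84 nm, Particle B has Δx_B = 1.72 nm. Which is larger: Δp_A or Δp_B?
Particle B has the larger minimum momentum uncertainty, by a factor of 2.23.

For each particle, the minimum momentum uncertainty is Δp_min = ℏ/(2Δx):

Particle A: Δp_A = ℏ/(2×3.840e-09 m) = 1.373e-26 kg·m/s
Particle B: Δp_B = ℏ/(2×1.720e-09 m) = 3.066e-26 kg·m/s

Ratio: Δp_B/Δp_A = 2.23

Since Δp_min ∝ 1/Δx, the particle with smaller position uncertainty (B) has larger momentum uncertainty.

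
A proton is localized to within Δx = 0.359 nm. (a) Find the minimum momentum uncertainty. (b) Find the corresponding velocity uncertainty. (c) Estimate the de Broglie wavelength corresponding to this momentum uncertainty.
(a) Δp_min = 1.469 × 10^-25 kg·m/s
(b) Δv_min = 87.812 m/s
(c) λ_dB = 4.511 nm

Step-by-step:

(a) From the uncertainty principle:
Δp_min = ℏ/(2Δx) = (1.055e-34 J·s)/(2 × 3.590e-10 m) = 1.469e-25 kg·m/s

(b) The velocity uncertainty:
Δv = Δp/m = (1.469e-25 kg·m/s)/(1.673e-27 kg) = 8.781e+01 m/s = 87.812 m/s

(c) The de Broglie wavelength for this momentum:
λ = h/p = (6.626e-34 J·s)/(1.469e-25 kg·m/s) = 4.511e-09 m = 4.511 nm

Note: The de Broglie wavelength is comparable to the localization size, as expected from wave-particle duality.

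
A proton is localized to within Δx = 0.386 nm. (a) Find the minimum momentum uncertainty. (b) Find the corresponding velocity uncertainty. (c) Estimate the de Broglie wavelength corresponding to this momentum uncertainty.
(a) Δp_min = 1.366 × 10^-25 kg·m/s
(b) Δv_min = 81.670 m/s
(c) λ_dB = 4.851 nm

Step-by-step:

(a) From the uncertainty principle:
Δp_min = ℏ/(2Δx) = (1.055e-34 J·s)/(2 × 3.860e-10 m) = 1.366e-25 kg·m/s

(b) The velocity uncertainty:
Δv = Δp/m = (1.366e-25 kg·m/s)/(1.673e-27 kg) = 8.167e+01 m/s = 81.670 m/s

(c) The de Broglie wavelength for this momentum:
λ = h/p = (6.626e-34 J·s)/(1.366e-25 kg·m/s) = 4.851e-09 m = 4.851 nm

Note: The de Broglie wavelength is comparable to the localization size, as expected from wave-particle duality.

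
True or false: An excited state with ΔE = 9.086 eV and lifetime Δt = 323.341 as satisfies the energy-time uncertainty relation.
Yes, it satisfies the uncertainty relation.

Calculate the product ΔEΔt:
ΔE = 9.086 eV = 1.456e-18 J
ΔEΔt = (1.456e-18 J) × (3.233e-16 s)
ΔEΔt = 4.707e-34 J·s

Compare to the minimum allowed value ℏ/2:
ℏ/2 = 5.273e-35 J·s

Since ΔEΔt = 4.707e-34 J·s ≥ 5.273e-35 J·s = ℏ/2,
this satisfies the uncertainty relation.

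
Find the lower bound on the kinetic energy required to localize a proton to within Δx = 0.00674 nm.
114.192 meV

Localizing a particle requires giving it sufficient momentum uncertainty:

1. From uncertainty principle: Δp ≥ ℏ/(2Δx)
   Δp_min = (1.055e-34 J·s) / (2 × 6.740e-12 m)
   Δp_min = 7.823e-24 kg·m/s

2. This momentum uncertainty corresponds to kinetic energy:
   KE ≈ (Δp)²/(2m) = (7.823e-24)²/(2 × 1.673e-27 kg)
   KE = 1.830e-20 J = 114.192 meV

Tighter localization requires more energy.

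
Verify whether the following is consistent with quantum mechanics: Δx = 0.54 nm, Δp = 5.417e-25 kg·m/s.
Yes, it satisfies the uncertainty principle.

Calculate the product ΔxΔp:
ΔxΔp = (5.400e-10 m) × (5.417e-25 kg·m/s)
ΔxΔp = 2.925e-34 J·s

Compare to the minimum allowed value ℏ/2:
ℏ/2 = 5.273e-35 J·s

Since ΔxΔp = 2.925e-34 J·s ≥ 5.273e-35 J·s = ℏ/2,
the measurement satisfies the uncertainty principle.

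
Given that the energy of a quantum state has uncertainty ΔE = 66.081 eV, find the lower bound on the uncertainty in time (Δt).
4.980 as

Using the energy-time uncertainty principle:
ΔEΔt ≥ ℏ/2

The minimum uncertainty in time is:
Δt_min = ℏ/(2ΔE)
Δt_min = (1.055e-34 J·s) / (2 × 1.059e-17 J)
Δt_min = 4.980e-18 s = 4.980 as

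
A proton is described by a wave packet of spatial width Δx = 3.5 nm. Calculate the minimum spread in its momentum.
1.507 × 10^-26 kg·m/s

For a wave packet, the spatial width Δx and momentum spread Δp are related by the uncertainty principle:
ΔxΔp ≥ ℏ/2

The minimum momentum spread is:
Δp_min = ℏ/(2Δx)
Δp_min = (1.055e-34 J·s) / (2 × 3.500e-09 m)
Δp_min = 1.507e-26 kg·m/s

A wave packet cannot have both a well-defined position and well-defined momentum.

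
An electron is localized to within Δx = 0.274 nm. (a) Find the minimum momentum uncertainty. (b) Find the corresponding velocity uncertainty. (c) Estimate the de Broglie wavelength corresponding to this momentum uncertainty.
(a) Δp_min = 1.924 × 10^-25 kg·m/s
(b) Δv_min = 211.255 km/s
(c) λ_dB = 3.443 nm

Step-by-step:

(a) From the uncertainty principle:
Δp_min = ℏ/(2Δx) = (1.055e-34 J·s)/(2 × 2.740e-10 m) = 1.924e-25 kg·m/s

(b) The velocity uncertainty:
Δv = Δp/m = (1.924e-25 kg·m/s)/(9.109e-31 kg) = 2.113e+05 m/s = 211.255 km/s

(c) The de Broglie wavelength for this momentum:
λ = h/p = (6.626e-34 J·s)/(1.924e-25 kg·m/s) = 3.443e-09 m = 3.443 nm

Note: The de Broglie wavelength is comparable to the localization size, as expected from wave-particle duality.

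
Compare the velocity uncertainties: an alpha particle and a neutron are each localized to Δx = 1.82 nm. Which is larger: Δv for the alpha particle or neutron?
The neutron has the larger minimum velocity uncertainty, by a ratio of 4.0.

For both particles, Δp_min = ℏ/(2Δx) = 2.897e-26 kg·m/s (same for both).

The velocity uncertainty is Δv = Δp/m:
- alpha particle: Δv = 2.897e-26 / 6.645e-27 = 4.360e+00 m/s = 4.360 m/s
- neutron: Δv = 2.897e-26 / 1.675e-27 = 1.730e+01 m/s = 17.297 m/s

Ratio: 1.730e+01 / 4.360e+00 = 4.0

The lighter particle has larger velocity uncertainty because Δv ∝ 1/m.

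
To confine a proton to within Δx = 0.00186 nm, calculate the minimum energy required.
1.499 eV

Localizing a particle requires giving it sufficient momentum uncertainty:

1. From uncertainty principle: Δp ≥ ℏ/(2Δx)
   Δp_min = (1.055e-34 J·s) / (2 × 1.860e-12 m)
   Δp_min = 2.835e-23 kg·m/s

2. This momentum uncertainty corresponds to kinetic energy:
   KE ≈ (Δp)²/(2m) = (2.835e-23)²/(2 × 1.673e-27 kg)
   KE = 2.402e-19 J = 1.499 eV

Tighter localization requires more energy.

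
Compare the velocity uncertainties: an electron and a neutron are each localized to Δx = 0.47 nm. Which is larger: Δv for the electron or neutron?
The electron has the larger minimum velocity uncertainty, by a ratio of 1838.7.

For both particles, Δp_min = ℏ/(2Δx) = 1.122e-25 kg·m/s (same for both).

The velocity uncertainty is Δv = Δp/m:
- electron: Δv = 1.122e-25 / 9.109e-31 = 1.232e+05 m/s = 123.157 km/s
- neutron: Δv = 1.122e-25 / 1.675e-27 = 6.698e+01 m/s = 66.981 m/s

Ratio: 1.232e+05 / 6.698e+01 = 1838.7

The lighter particle has larger velocity uncertainty because Δv ∝ 1/m.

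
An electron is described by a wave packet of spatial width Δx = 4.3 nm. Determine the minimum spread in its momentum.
1.226 × 10^-26 kg·m/s

For a wave packet, the spatial width Δx and momentum spread Δp are related by the uncertainty principle:
ΔxΔp ≥ ℏ/2

The minimum momentum spread is:
Δp_min = ℏ/(2Δx)
Δp_min = (1.055e-34 J·s) / (2 × 4.300e-09 m)
Δp_min = 1.226e-26 kg·m/s

A wave packet cannot have both a well-defined position and well-defined momentum.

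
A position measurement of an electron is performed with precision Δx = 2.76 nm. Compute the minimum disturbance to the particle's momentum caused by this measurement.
1.910 × 10^-26 kg·m/s

The uncertainty principle implies that measuring position disturbs momentum:
ΔxΔp ≥ ℏ/2

When we measure position with precision Δx, we necessarily introduce a momentum uncertainty:
Δp ≥ ℏ/(2Δx)
Δp_min = (1.055e-34 J·s) / (2 × 2.760e-09 m)
Δp_min = 1.910e-26 kg·m/s

The more precisely we measure position, the greater the momentum disturbance.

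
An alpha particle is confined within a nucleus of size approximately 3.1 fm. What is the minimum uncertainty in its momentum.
1.701 × 10^-20 kg·m/s

Using the Heisenberg uncertainty principle:
ΔxΔp ≥ ℏ/2

With Δx ≈ L = 3.100e-15 m (the confinement size):
Δp_min = ℏ/(2Δx)
Δp_min = (1.055e-34 J·s) / (2 × 3.100e-15 m)
Δp_min = 1.701e-20 kg·m/s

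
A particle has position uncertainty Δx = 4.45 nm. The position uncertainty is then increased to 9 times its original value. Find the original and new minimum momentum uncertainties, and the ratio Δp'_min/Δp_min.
Original Δp_min = 1.185 × 10^-26 kg·m/s; new Δp'_min = 1.317 × 10^-27 kg·m/s; ratio Δp'_min/Δp_min = 1/9.

From the uncertainty principle ΔxΔp ≥ ℏ/2, the minimum momentum uncertainty is Δp_min = ℏ/(2Δx).

Original (Δx = 4.45 nm = 4.450e-09 m):
Δp_min = (1.055e-34 J·s)/(2 × 4.450e-09 m) = 1.185e-26 kg·m/s

When Δx → 9Δx:
Δp'_min = ℏ/(2 × 9Δx) = (1/9) × ℏ/(2Δx) = (1/9) × Δp_min
Δp'_min = 1/9 × 1.185e-26 kg·m/s = 1.317e-27 kg·m/s

Since Δp_min ∝ 1/Δx, when Δx is increased to 9 times its original value, Δp_min decreases to 1/9 of its original value.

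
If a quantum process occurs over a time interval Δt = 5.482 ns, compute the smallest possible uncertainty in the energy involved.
60.034 neV

Using the energy-time uncertainty principle:
ΔEΔt ≥ ℏ/2

The minimum uncertainty in energy is:
ΔE_min = ℏ/(2Δt)
ΔE_min = (1.055e-34 J·s) / (2 × 5.482e-09 s)
ΔE_min = 9.618e-27 J = 60.034 neV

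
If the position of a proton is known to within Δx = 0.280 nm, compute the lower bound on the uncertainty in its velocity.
112.588 m/s

Using the Heisenberg uncertainty principle and Δp = mΔv:
ΔxΔp ≥ ℏ/2
Δx(mΔv) ≥ ℏ/2

The minimum uncertainty in velocity is:
Δv_min = ℏ/(2mΔx)
Δv_min = (1.055e-34 J·s) / (2 × 1.673e-27 kg × 2.800e-10 m)
Δv_min = 1.126e+02 m/s = 112.588 m/s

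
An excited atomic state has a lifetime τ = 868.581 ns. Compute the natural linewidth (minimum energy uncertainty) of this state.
378.901 peV

Using the energy-time uncertainty principle:
ΔEΔt ≥ ℏ/2

The lifetime τ represents the time uncertainty Δt.
The natural linewidth (minimum energy uncertainty) is:

ΔE = ℏ/(2τ)
ΔE = (1.055e-34 J·s) / (2 × 8.686e-07 s)
ΔE = 6.071e-29 J = 378.901 peV

This natural linewidth limits the precision of spectroscopic measurements.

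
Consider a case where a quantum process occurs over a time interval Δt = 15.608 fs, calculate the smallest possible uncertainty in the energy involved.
21.086 meV

Using the energy-time uncertainty principle:
ΔEΔt ≥ ℏ/2

The minimum uncertainty in energy is:
ΔE_min = ℏ/(2Δt)
ΔE_min = (1.055e-34 J·s) / (2 × 1.561e-14 s)
ΔE_min = 3.378e-21 J = 21.086 meV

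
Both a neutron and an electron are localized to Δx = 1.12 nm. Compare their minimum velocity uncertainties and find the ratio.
The electron has the larger minimum velocity uncertainty, by a ratio of 1838.7.

For both particles, Δp_min = ℏ/(2Δx) = 4.708e-26 kg·m/s (same for both).

The velocity uncertainty is Δv = Δp/m:
- neutron: Δv = 4.708e-26 / 1.675e-27 = 2.811e+01 m/s = 28.108 m/s
- electron: Δv = 4.708e-26 / 9.109e-31 = 5.168e+04 m/s = 51.682 km/s

Ratio: 5.168e+04 / 2.811e+01 = 1838.7

The lighter particle has larger velocity uncertainty because Δv ∝ 1/m.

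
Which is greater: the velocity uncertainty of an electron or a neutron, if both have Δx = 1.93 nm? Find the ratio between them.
The electron has the larger minimum velocity uncertainty, by a ratio of 1838.7.

For both particles, Δp_min = ℏ/(2Δx) = 2.732e-26 kg·m/s (same for both).

The velocity uncertainty is Δv = Δp/m:
- electron: Δv = 2.732e-26 / 9.109e-31 = 2.999e+04 m/s = 29.992 km/s
- neutron: Δv = 2.732e-26 / 1.675e-27 = 1.631e+01 m/s = 16.311 m/s

Ratio: 2.999e+04 / 1.631e+01 = 1838.7

The lighter particle has larger velocity uncertainty because Δv ∝ 1/m.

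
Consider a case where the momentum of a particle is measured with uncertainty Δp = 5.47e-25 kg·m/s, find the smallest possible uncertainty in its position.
96.396 pm

Using the Heisenberg uncertainty principle:
ΔxΔp ≥ ℏ/2

The minimum uncertainty in position is:
Δx_min = ℏ/(2Δp)
Δx_min = (1.055e-34 J·s) / (2 × 5.470e-25 kg·m/s)
Δx_min = 9.640e-11 m = 96.396 pm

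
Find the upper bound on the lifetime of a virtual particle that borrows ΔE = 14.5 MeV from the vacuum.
22.697 ys

Using the energy-time uncertainty principle:
ΔEΔt ≥ ℏ/2

For a virtual particle borrowing energy ΔE, the maximum lifetime is:
Δt_max = ℏ/(2ΔE)

Converting energy:
ΔE = 14.5 MeV = 2.323e-12 J

Δt_max = (1.055e-34 J·s) / (2 × 2.323e-12 J)
Δt_max = 2.270e-23 s = 22.697 ys

Virtual particles with higher borrowed energy exist for shorter times.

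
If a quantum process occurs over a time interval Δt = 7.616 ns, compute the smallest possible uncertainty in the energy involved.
43.212 neV

Using the energy-time uncertainty principle:
ΔEΔt ≥ ℏ/2

The minimum uncertainty in energy is:
ΔE_min = ℏ/(2Δt)
ΔE_min = (1.055e-34 J·s) / (2 × 7.616e-09 s)
ΔE_min = 6.923e-27 J = 43.212 neV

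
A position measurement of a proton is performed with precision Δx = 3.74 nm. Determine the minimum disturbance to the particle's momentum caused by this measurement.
1.410 × 10^-26 kg·m/s

The uncertainty principle implies that measuring position disturbs momentum:
ΔxΔp ≥ ℏ/2

When we measure position with precision Δx, we necessarily introduce a momentum uncertainty:
Δp ≥ ℏ/(2Δx)
Δp_min = (1.055e-34 J·s) / (2 × 3.740e-09 m)
Δp_min = 1.410e-26 kg·m/s

The more precisely we measure position, the greater the momentum disturbance.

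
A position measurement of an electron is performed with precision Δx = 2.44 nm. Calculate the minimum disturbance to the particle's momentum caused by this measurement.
2.161 × 10^-26 kg·m/s

The uncertainty principle implies that measuring position disturbs momentum:
ΔxΔp ≥ ℏ/2

When we measure position with precision Δx, we necessarily introduce a momentum uncertainty:
Δp ≥ ℏ/(2Δx)
Δp_min = (1.055e-34 J·s) / (2 × 2.440e-09 m)
Δp_min = 2.161e-26 kg·m/s

The more precisely we measure position, the greater the momentum disturbance.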